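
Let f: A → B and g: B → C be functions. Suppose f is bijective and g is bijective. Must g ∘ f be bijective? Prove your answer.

bijective

Injectivity: if g(f(x_1)) = g(f(x_2)) then f(x_1) = f(x_2) (g injective) so x_1 = x_2 (f injective).
Surjectivity: for c ∈ C pick b with g(b) = c, then a with f(a) = b; then (g ∘ f)(a) = c.
Therefore g ∘ f is bijective.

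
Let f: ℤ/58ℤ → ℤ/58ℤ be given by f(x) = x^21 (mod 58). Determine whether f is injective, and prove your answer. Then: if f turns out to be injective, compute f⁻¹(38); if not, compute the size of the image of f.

f(4): Repeated squaring mod 58: 4^1 ≡ 4, 4^2 ≡ 4² = 16, 4^4 ≡ 16² = 256 ≡ 24, 4^8 ≡ 24² = 576 ≡ 54, 4^16 ≡ 54² = 2916 ≡ 16. Since 21 = 16 + 4 + 1, 4^21 ≡ 16·24·4: 16·24 = 384 ≡ 36, then 36·4 = 144 ≡ 28. So 4^21 ≡ 28 (mod 58).
f(6): Repeated squaring mod 58: 6^1 ≡ 6, 6^2 ≡ 6² = 36, 6^4 ≡ 36² = 1296 ≡ 20, 6^8 ≡ 20² = 400 ≡ 52, 6^16 ≡ 52² = 2704 ≡ 36. Since 21 = 16 + 4 + 1, 6^21 ≡ 36·20·6: 36·20 = 720 ≡ 24, then 24·6 = 144 ≡ 28. So 6^21 ≡ 28 (mod 58).
So f(4) = f(6) = 28 while 4 ≠ 6, therefore f is not injective.
Since f is not injective, we determine |image(f)|. Computing x^21 mod 58 for each x (by repeated squaring, reducing mod 58 at every step), the values f(0), f(1), …, f(57) are: 0, 1, 46, 17, 28, 57, 28, 1, 12, 57, 12, 17, 12, 57, 46, 41, 30, 17, 12, 17, 30, 17, 28, 1, 30, 1, 12, 41, 28, 29, 30, 17, 46, 57, 28, 57, 30, 41, 28, 41, 46, 41, 28, 17, 12, 1, 46, 41, 46, 1, 46, 57, 30, 1, 30, 41, 12, 57.
The distinct values are {0, 1, 12, 17, 28, 29, 30, 41, 46, 57}; there are 10 of them.

10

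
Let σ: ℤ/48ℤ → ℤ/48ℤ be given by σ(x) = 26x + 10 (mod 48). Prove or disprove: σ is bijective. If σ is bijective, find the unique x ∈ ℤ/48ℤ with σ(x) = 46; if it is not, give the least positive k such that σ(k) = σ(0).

We have gcd(26, 48) = 2 > 1. Taking s = 0 and t = 24: σ(0) = 10 and σ(24) = 26·24 + 10 = 634 ≡ 10 (mod 48).
So σ(0) = σ(24) while 0 ≠ 24, hence σ is not injective, hence not bijective.
Since σ is not bijective, we find the least positive k with σ(k) = σ(0): this means 26k ≡ 0 (mod 48), i.e. 48 ∣ 26k. Since gcd(26, 48) = 2, dividing through by 2 this holds exactly when 24 ∣ 13k, and as gcd(13, 24) = 1, exactly when 24 ∣ k.
The smallest positive such k is 24.

24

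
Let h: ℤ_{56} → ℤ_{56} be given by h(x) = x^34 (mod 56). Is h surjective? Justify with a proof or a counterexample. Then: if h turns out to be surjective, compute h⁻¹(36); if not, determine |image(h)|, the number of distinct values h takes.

h(6): Repeated squaring mod 56: 6^1 ≡ 6, 6^2 ≡ 6² = 36, 6^4 ≡ 36² = 1296 ≡ 8, 6^8 ≡ 8² = 64 ≡ 8, 6^16 ≡ 8² = 64 ≡ 8, 6^32 ≡ 8² = 64 ≡ 8. Since 34 = 32 + 2, 6^34 ≡ 8·36: 8·36 = 288 ≡ 8. So 6^34 ≡ 8 (mod 56).
h(8): Repeated squaring mod 56: 8^1 ≡ 8, 8^2 ≡ 8² = 64 ≡ 8, 8^4 ≡ 8² = 64 ≡ 8, 8^8 ≡ 8² = 64 ≡ 8, 8^16 ≡ 8² = 64 ≡ 8, 8^32 ≡ 8² = 64 ≡ 8. Since 34 = 32 + 2, 8^34 ≡ 8·8: 8·8 = 64 ≡ 8. So 8^34 ≡ 8 (mod 56).
So h(6) = h(8) = 8 while 6 ≠ 8, so h is not injective.
A non-injective map from the 56-element set ℤ_{56} to itself takes at most 55 distinct values, so it cannot be surjective. Hence h is not surjective.
Since h is not surjective, we determine |image(h)|. Computing x^34 mod 56 for each x (by repeated squaring, reducing mod 56 at every step), the values h(0), h(1), …, h(55) are: 0, 1, 16, 25, 32, 9, 8, 49, 8, 9, 32, 25, 16, 1, 0, 1, 16, 25, 32, 9, 8, 49, 8, 9, 32, 25, 16, 1, 0, 1, 16, 25, 32, 9, 8, 49, 8, 9, 32, 25, 16, 1, 0, 1, 16, 25, 32, 9, 8, 49, 8, 9, 32, 25, 16, 1.
The distinct values are {0, 1, 8, 9, 16, 25, 32, 49}; there are 8 of them.

8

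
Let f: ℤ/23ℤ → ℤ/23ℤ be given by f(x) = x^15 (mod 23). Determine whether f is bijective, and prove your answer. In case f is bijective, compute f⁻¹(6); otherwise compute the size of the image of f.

9

Since 23 is prime, the nonzero elements of ℤ/23ℤ form a cyclic group of order 22.
As gcd(15, 22) = 1, raising to the 15th power is a bijection on this group: if u^15 ≡ v^15 then (uv^{−1})^15 = 1, and the only element of order dividing gcd(15, 22) = 1 is 1, so u = v.
With f(0) = 0 this makes f injective on all of ℤ/23ℤ, hence bijective (finite equal-size domain and codomain). In particular f is bijective.
Since f is bijective, we find the preimage of 6. The inverse of x ↦ x^15 on (ℤ/23ℤ)^× is x ↦ x^3, because 15·3 = 45 = 2·22 + 1 ≡ 1 (mod 22) and x^{22} = 1 for x ≠ 0 (Fermat). So f⁻¹(6) = 6^3 mod 23.
Repeated squaring mod 23: 6^1 ≡ 6, 6^2 ≡ 6² = 36 ≡ 13. Since 3 = 2 + 1, 6^3 ≡ 13·6: 13·6 = 78 ≡ 9. So 6^3 ≡ 9 (mod 23).
Hence f⁻¹(6) = 9.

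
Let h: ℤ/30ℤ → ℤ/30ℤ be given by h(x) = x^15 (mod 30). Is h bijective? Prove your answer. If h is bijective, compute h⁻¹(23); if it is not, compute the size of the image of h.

Computing x^15 mod 30 for each x (by repeated squaring, reducing mod 30 at every step), the values h(0), h(1), …, h(29) are: 0, 1, 8, 27, 4, 5, 6, 13, 2, 9, 10, 11, 18, 7, 14, 15, 16, 23, 12, 19, 20, 21, 28, 17, 24, 25, 26, 3, 22, 29.
Every element of ℤ/30ℤ appears exactly once in this list, so h is a bijection, and in particular bijective.
Since h is bijective, we read off the preimage of 23 from the same table: h(17) = 23, so h⁻¹(23) = 17.

17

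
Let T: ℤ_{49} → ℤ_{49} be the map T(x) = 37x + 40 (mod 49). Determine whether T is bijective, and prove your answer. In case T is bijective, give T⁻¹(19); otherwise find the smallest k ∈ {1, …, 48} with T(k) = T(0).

14

By definition, T is injective when T(a) = T(b) forces a = b.
Suppose T(a) = T(b) in ℤ_{49}. Then 37a + 40 ≡ 37b + 40 (mod 49), so 37(a − b) ≡ 0 (mod 49).
Since gcd(37, 49) = 1, 37 is invertible modulo 49, therefore a − b ≡ 0 (mod 49), i.e. a = b.
We now compute 37⁻¹ mod 49 explicitly. Euclid's algorithm: 49 = 1·37 + 12, 37 = 3·12 + 1; back-substituting gives 1 = 4·37 − 3·49, so 37⁻¹ ≡ 4 (mod 49).
For any y ∈ ℤ_{49}, x = 4(y − 40) mod 49 satisfies T(x) = 37·4(y − 40) + 40 ≡ y (since 37·4 ≡ 1 mod 49). So every y has a preimage.
Therefore T is bijective.
Since T is bijective, we compute T⁻¹(19): solve 37x + 40 ≡ 19 (mod 49), i.e. 37x ≡ 28 (mod 49).
Multiplying by 37⁻¹ = 4 gives x ≡ 4·28 = 112 = 2·49 + 14 ≡ 14 (mod 49).
Check: T(14) = 37·14 + 40 = 558 = 11·49 + 19 ≡ 19 (mod 49).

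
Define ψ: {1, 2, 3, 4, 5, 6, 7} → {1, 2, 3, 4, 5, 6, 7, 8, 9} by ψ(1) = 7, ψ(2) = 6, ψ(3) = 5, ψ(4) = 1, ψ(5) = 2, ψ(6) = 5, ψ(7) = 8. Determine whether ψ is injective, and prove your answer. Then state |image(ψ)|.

6

ψ(3) = 5 = ψ(6) with 3 ≠ 6, so ψ is not injective.
The image of ψ is {1, 2, 5, 6, 7, 8}, which has 6 elements.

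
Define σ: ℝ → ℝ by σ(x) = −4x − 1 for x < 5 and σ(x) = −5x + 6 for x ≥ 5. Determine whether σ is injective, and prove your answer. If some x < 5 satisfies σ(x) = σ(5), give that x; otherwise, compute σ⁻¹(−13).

9/2

Both pieces are strictly decreasing (slopes −4 and −5), so each is injective on its own interval.
The left piece maps (−∞, 5) onto (−21, ∞); the right piece maps [5, ∞) onto (−∞, −19].
These images overlap. In particular σ(5) = −19 (right piece), and solving −4x − 1 = −19 on the left piece gives x = 9/2 < 5.
So σ(9/2) = σ(5) with 9/2 ≠ 5, and σ is not injective. This x = 9/2 is the requested value below 5.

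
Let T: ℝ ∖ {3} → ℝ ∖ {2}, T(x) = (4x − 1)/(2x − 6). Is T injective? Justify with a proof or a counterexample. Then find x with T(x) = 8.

47/12

Suppose T(s) = T(t). Cross-multiplying: (4s − 1)(2t − 6) = (4t − 1)(2s − 6).
Expanding both sides and cancelling the symmetric terms leaves −22·(s − t) = 0. Since −22 ≠ 0, s = t. Hence T is injective.
Solving T(x) = 8: cross-multiplying gives 4x − 1 = 8(2x − 6), which rearranges to −12x = −47, so x = 47/12.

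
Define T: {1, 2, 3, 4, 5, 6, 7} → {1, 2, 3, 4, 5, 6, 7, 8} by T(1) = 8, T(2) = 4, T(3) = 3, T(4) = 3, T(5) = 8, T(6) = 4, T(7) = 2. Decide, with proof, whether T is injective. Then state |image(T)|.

4

T(3) = 3 = T(4) with 3 ≠ 4, so T is not injective.
The image of T is {2, 3, 4, 8}, which has 4 elements.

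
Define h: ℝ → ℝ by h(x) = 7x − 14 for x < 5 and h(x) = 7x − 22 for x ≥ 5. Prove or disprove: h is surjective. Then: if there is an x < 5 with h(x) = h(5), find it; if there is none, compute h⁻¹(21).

Both pieces are strictly increasing (slopes 7 and 7), so each is injective on its own interval.
The left piece maps (−∞, 5) onto (−∞, 21); the right piece maps [5, ∞) onto [13, ∞).
The union (−∞, 21) ∪ [13, ∞) covers ℝ, so h is surjective.
For the follow-up: the images overlap, so an x < 5 with h(x) = h(5) exists. h(5) = 13; solving 7x − 14 = 13 for x < 5 gives x = (13 + 14)/7 = 27/7.

27/7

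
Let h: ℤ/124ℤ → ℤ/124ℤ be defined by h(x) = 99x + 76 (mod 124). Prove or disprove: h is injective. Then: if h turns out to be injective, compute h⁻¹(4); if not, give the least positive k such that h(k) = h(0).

112

Recall: injectivity means: for all a, b in the domain, h(a) = h(b) implies a = b.
Suppose h(a) = h(b) in ℤ/124ℤ. Then 99a + 76 ≡ 99b + 76 (mod 124), hence 99(a − b) ≡ 0 (mod 124).
Since gcd(99, 124) = 1, 99 is invertible modulo 124, so a − b ≡ 0 (mod 124), i.e. a = b.
So h is injective.
We now compute 99⁻¹ mod 124 explicitly. Euclid's algorithm: 124 = 1·99 + 25, 99 = 3·25 + 24, 25 = 1·24 + 1; back-substituting gives 1 = 119·99 − 95·124, so 99⁻¹ ≡ 119 (mod 124).
Since h is injective, we compute h⁻¹(4): solve 99x + 76 ≡ 4 (mod 124), i.e. 99x ≡ 52 (mod 124).
Multiplying by 99⁻¹ = 119 gives x ≡ 119·52 = 6188 = 49·124 + 112 ≡ 112 (mod 124).
Check: h(112) = 99·112 + 76 = 11164 = 90·124 + 4 ≡ 4 (mod 124).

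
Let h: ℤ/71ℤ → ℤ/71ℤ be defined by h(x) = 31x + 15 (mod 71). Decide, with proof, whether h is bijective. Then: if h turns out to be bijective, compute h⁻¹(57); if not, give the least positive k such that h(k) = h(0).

If h(x_1) = h(x_2), then 31x_1 ≡ 31x_2 (mod 71). Because gcd(31, 71) = 1, we may cancel 31 to get x_1 ≡ x_2 (mod 71).
We now compute 31⁻¹ mod 71 explicitly. Euclid's algorithm: 71 = 2·31 + 9, 31 = 3·9 + 4, 9 = 2·4 + 1; back-substituting gives 1 = 55·31 − 24·71, so 31⁻¹ ≡ 55 (mod 71).
For any y ∈ ℤ/71ℤ, x = 55(y − 15) mod 71 satisfies h(x) = 31·55(y − 15) + 15 ≡ y (since 31·55 ≡ 1 mod 71). So every y has a preimage.
Hence h is bijective.
Since h is bijective, we find h⁻¹(57): we need 31x ≡ 57 − 15 ≡ 42 (mod 71). Using 31⁻¹ = 55: x ≡ 55·42 = 2310 = 32·71 + 38, so x = 38.
Check: h(38) = 31·38 + 15 = 1193 = 16·71 + 57 ≡ 57 (mod 71).

38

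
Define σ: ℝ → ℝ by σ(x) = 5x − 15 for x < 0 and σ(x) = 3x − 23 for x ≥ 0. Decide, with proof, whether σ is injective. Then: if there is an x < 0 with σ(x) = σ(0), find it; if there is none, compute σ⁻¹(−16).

-8/5

Both pieces are strictly increasing (slopes 5 and 3), so each is injective on its own interval.
The left piece maps (−∞, 0) onto (−∞, −15); the right piece maps [0, ∞) onto [−23, ∞).
These images overlap. In particular σ(0) = −23 (right piece), and solving 5x − 15 = −23 on the left piece gives x = −8/5 < 0.
So σ(−8/5) = σ(0) with −8/5 ≠ 0, and σ is not injective. This x = −8/5 is the requested value below 0.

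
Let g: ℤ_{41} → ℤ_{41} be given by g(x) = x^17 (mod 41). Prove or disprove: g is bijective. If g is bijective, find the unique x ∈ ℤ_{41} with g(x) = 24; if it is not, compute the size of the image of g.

22

Since 41 is prime, the nonzero elements of ℤ_{41} form a cyclic group of order 40.
As gcd(17, 40) = 1, raising to the 17th power is a bijection on this group: if s^17 ≡ t^17 then (st^{−1})^17 = 1, and the only element of order dividing gcd(17, 40) = 1 is 1, so s = t.
With g(0) = 0 this makes g injective on all of ℤ_{41}, hence bijective (finite equal-size domain and codomain). In particular g is bijective.
Since g is bijective, we find the preimage of 24. The inverse of x ↦ x^17 on (ℤ_{41})^× is x ↦ x^33, because 17·33 = 561 = 14·40 + 1 ≡ 1 (mod 40) and x^{40} = 1 for x ≠ 0 (Fermat). So g⁻¹(24) = 24^33 mod 41.
Repeated squaring mod 41: 24^1 ≡ 24, 24^2 ≡ 24² = 576 ≡ 2, 24^4 ≡ 2² = 4, 24^8 ≡ 4² = 16, 24^16 ≡ 16² = 256 ≡ 10, 24^32 ≡ 10² = 100 ≡ 18. Since 33 = 32 + 1, 24^33 ≡ 18·24: 18·24 = 432 ≡ 22. So 24^33 ≡ 22 (mod 41).
Hence g⁻¹(24) = 22.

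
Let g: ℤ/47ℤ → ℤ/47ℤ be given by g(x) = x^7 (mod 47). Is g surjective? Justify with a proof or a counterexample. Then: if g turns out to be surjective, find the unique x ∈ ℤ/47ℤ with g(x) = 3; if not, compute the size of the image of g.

Since 47 is prime, the nonzero elements of ℤ/47ℤ form a cyclic group of order 46.
As gcd(7, 46) = 1, raising to the 7th power is a bijection on this group: if x_1^7 ≡ x_2^7 then (x_1x_2^{−1})^7 = 1, and the only element of order dividing gcd(7, 46) = 1 is 1, so x_1 = x_2.
With g(0) = 0 this makes g injective on all of ℤ/47ℤ, hence bijective (finite equal-size domain and codomain). In particular g is surjective.
Since g is surjective, we find the preimage of 3. The inverse of x ↦ x^7 on (ℤ/47ℤ)^× is x ↦ x^33, because 7·33 = 231 = 5·46 + 1 ≡ 1 (mod 46) and x^{46} = 1 for x ≠ 0 (Fermat). So g⁻¹(3) = 3^33 mod 47.
Repeated squaring mod 47: 3^1 ≡ 3, 3^2 ≡ 3² = 9, 3^4 ≡ 9² = 81 ≡ 34, 3^8 ≡ 34² = 1156 ≡ 28, 3^16 ≡ 28² = 784 ≡ 32, 3^32 ≡ 32² = 1024 ≡ 37. Since 33 = 32 + 1, 3^33 ≡ 37·3: 37·3 = 111 ≡ 17. So 3^33 ≡ 17 (mod 47).
Hence g⁻¹(3) = 17.

17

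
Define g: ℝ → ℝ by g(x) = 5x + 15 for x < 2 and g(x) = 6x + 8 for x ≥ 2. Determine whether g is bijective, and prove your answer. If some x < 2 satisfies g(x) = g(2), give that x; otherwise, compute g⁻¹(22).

1

Both pieces are strictly increasing (slopes 5 and 6), so each is injective on its own interval.
The left piece maps (−∞, 2) onto (−∞, 25); the right piece maps [2, ∞) onto [20, ∞).
These images overlap. In particular g(2) = 20 (right piece), and solving 5x + 15 = 20 on the left piece gives x = 1 < 2.
So g(1) = g(2) with 1 ≠ 2, and g is not injective, hence not bijective. This x = 1 is the requested value below 2.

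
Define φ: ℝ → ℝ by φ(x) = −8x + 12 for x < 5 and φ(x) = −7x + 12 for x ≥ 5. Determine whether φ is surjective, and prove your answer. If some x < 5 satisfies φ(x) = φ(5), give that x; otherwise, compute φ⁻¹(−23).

35/8

Both pieces are strictly decreasing (slopes −8 and −7), so each is injective on its own interval.
The left piece maps (−∞, 5) onto (−28, ∞); the right piece maps [5, ∞) onto (−∞, −23].
The union (−28, ∞) ∪ (−∞, −23] covers ℝ, so φ is surjective.
For the follow-up: the images overlap, so an x < 5 with φ(x) = φ(5) exists. φ(5) = −23; solving −8x + 12 = −23 for x < 5 gives x = (−23 − 12)/(−8) = 35/8.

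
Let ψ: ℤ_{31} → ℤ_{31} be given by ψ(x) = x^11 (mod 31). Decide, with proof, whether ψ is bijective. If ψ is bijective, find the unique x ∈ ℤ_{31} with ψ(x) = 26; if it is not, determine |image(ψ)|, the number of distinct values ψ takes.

Since 31 is prime, the nonzero elements of ℤ_{31} form a cyclic group of order 30.
As gcd(11, 30) = 1, raising to the 11th power is a bijection on this group: if s^11 ≡ t^11 then (st^{−1})^11 = 1, and the only element of order dividing gcd(11, 30) = 1 is 1, so s = t.
With ψ(0) = 0 this makes ψ injective on all of ℤ_{31}, hence bijective (finite equal-size domain and codomain). In particular ψ is bijective.
Since ψ is bijective, we find the preimage of 26. The inverse of x ↦ x^11 on (ℤ_{31})^× is x ↦ x^11, because 11·11 = 121 = 4·30 + 1 ≡ 1 (mod 30) and x^{30} = 1 for x ≠ 0 (Fermat). So ψ⁻¹(26) = 26^11 mod 31.
Repeated squaring mod 31: 26^1 ≡ 26, 26^2 ≡ 26² = 676 ≡ 25, 26^4 ≡ 25² = 625 ≡ 5, 26^8 ≡ 5² = 25. Since 11 = 8 + 2 + 1, 26^11 ≡ 25·25·26: 25·25 = 625 ≡ 5, then 5·26 = 130 ≡ 6. So 26^11 ≡ 6 (mod 31).
Hence ψ⁻¹(26) = 6.

6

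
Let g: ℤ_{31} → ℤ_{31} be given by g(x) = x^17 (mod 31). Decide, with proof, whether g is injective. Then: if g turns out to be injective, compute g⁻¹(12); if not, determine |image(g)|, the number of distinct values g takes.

22

Since 31 is prime, the nonzero elements of ℤ_{31} form a cyclic group of order 30.
As gcd(17, 30) = 1, raising to the 17th power is a bijection on this group: if s^17 ≡ t^17 then (st^{−1})^17 = 1, and the only element of order dividing gcd(17, 30) = 1 is 1, so s = t.
With g(0) = 0 this makes g injective on all of ℤ_{31}, hence bijective (finite equal-size domain and codomain). In particular g is injective.
Since g is injective, we find the preimage of 12. The inverse of x ↦ x^17 on (ℤ_{31})^× is x ↦ x^23, because 17·23 = 391 = 13·30 + 1 ≡ 1 (mod 30) and x^{30} = 1 for x ≠ 0 (Fermat). So g⁻¹(12) = 12^23 mod 31.
Repeated squaring mod 31: 12^1 ≡ 12, 12^2 ≡ 12² = 144 ≡ 20, 12^4 ≡ 20² = 400 ≡ 28, 12^8 ≡ 28² = 784 ≡ 9, 12^16 ≡ 9² = 81 ≡ 19. Since 23 = 16 + 4 + 2 + 1, 12^23 ≡ 19·28·20·12: 19·28 = 532 ≡ 5, then 5·20 = 100 ≡ 7, then 7·12 = 84 ≡ 22. So 12^23 ≡ 22 (mod 31).
Hence g⁻¹(12) = 22.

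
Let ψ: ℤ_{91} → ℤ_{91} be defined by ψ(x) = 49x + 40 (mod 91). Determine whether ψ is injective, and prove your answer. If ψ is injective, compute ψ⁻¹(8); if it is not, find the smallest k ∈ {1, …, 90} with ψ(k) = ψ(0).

13

By definition, ψ is injective when ψ(x_1) = ψ(x_2) forces x_1 = x_2.
We have gcd(49, 91) = 7 > 1. Taking x_1 = 0 and x_2 = 13: ψ(0) = 40 and ψ(13) = 49·13 + 40 = 677 ≡ 40 (mod 91).
So ψ(0) = ψ(13) while 0 ≠ 13, thus ψ is not injective.
Since ψ is not injective, we find the least positive k with ψ(k) = ψ(0): this means 49k ≡ 0 (mod 91), i.e. 91 ∣ 49k. Since gcd(49, 91) = 7, dividing through by 7 this holds exactly when 13 ∣ 7k, and as gcd(7, 13) = 1, exactly when 13 ∣ k.
The smallest positive such k is 13.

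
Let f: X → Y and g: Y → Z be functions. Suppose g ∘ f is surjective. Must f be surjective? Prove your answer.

No. Take X = {0, 1, 2}, Y = {0, 1, 2, 3, 4, 5}, Z = {0}, f(a) = 0 for every a ∈ X, and g(b) = 0 for every b ∈ Y.
Then g ∘ f is surjective onto {0}, but 5 ∈ Y has no preimage under f, so f is not surjective.

not surjective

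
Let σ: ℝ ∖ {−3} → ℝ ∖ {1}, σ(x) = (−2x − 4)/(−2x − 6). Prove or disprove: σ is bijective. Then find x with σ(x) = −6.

-20/7

Suppose σ(a) = σ(b). Cross-multiplying: (−2a − 4)(−2b − 6) = (−2b − 4)(−2a − 6).
Expanding both sides and cancelling the symmetric terms leaves 4·(a − b) = 0. Since 4 ≠ 0, a = b. Therefore σ is injective.
For any y ≠ 1, solving y(−2x − 6) = −2x − 4 for x gives a well-defined x ≠ −3. So σ is surjective.
Hence σ is bijective.
Solving σ(x) = −6: cross-multiplying gives −2x − 4 = −6(−2x − 6), which rearranges to −14x = 40, so x = −20/7.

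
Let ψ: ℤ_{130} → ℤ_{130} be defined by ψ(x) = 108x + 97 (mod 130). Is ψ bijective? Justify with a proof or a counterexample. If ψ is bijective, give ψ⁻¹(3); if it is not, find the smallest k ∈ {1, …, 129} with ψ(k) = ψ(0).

We have gcd(108, 130) = 2 > 1. Taking x_1 = 0 and x_2 = 65: ψ(0) = 97 and ψ(65) = 108·65 + 97 = 7117 ≡ 97 (mod 130).
So ψ(0) = ψ(65) while 0 ≠ 65, therefore ψ is not injective, hence not bijective.
Since ψ is not bijective, we find the least positive k with ψ(k) = ψ(0): this means 108k ≡ 0 (mod 130), i.e. 130 ∣ 108k. Since gcd(108, 130) = 2, dividing through by 2 this holds exactly when 65 ∣ 54k, and as gcd(54, 65) = 1, exactly when 65 ∣ k.
The smallest positive such k is 65.

65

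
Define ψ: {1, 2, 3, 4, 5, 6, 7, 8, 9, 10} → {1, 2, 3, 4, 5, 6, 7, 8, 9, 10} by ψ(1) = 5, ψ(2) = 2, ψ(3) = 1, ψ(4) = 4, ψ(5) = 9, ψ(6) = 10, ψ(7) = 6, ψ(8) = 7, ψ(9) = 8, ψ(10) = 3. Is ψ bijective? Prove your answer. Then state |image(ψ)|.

The values 5, 2, 1, 4, 9, 10, 6, 7, 8, 3 are a permutation of {1, 2, 3, 4, 5, 6, 7, 8, 9, 10}: each element appears exactly once.
So ψ is injective and surjective, hence bijective.
The image of ψ is {1, 2, 3, 4, 5, 6, 7, 8, 9, 10}, which has 10 elements.

10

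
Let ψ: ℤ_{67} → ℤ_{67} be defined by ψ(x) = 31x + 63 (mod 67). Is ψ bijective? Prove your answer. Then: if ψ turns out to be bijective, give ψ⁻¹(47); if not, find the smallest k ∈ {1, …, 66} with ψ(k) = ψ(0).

60

Suppose ψ(u) = ψ(v) in ℤ_{67}. Then 31u + 63 ≡ 31v + 63 (mod 67), so 31(u − v) ≡ 0 (mod 67).
Since gcd(31, 67) = 1, 31 is invertible modulo 67, so u − v ≡ 0 (mod 67), i.e. u = v.
We now compute 31⁻¹ mod 67 explicitly. Euclid's algorithm: 67 = 2·31 + 5, 31 = 6·5 + 1; back-substituting gives 1 = 13·31 − 6·67, so 31⁻¹ ≡ 13 (mod 67).
For any y ∈ ℤ_{67}, x = 13(y − 63) mod 67 satisfies ψ(x) = 31·13(y − 63) + 63 ≡ y (since 31·13 ≡ 1 mod 67). So every y has a preimage.
Thus ψ is bijective.
Since ψ is bijective, we compute ψ⁻¹(47): solve 31x + 63 ≡ 47 (mod 67), i.e. 31x ≡ 51 (mod 67).
Multiplying by 31⁻¹ = 13 gives x ≡ 13·51 = 663 = 9·67 + 60 ≡ 60 (mod 67).
Check: ψ(60) = 31·60 + 63 = 1923 = 28·67 + 47 ≡ 47 (mod 67).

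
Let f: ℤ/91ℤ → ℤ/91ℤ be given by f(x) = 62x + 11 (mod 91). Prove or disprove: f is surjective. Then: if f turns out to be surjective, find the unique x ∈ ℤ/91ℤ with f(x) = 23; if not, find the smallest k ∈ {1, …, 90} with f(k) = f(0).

Since gcd(62, 91) = 1, 62 is invertible modulo 91. Euclid's algorithm: 91 = 1·62 + 29, 62 = 2·29 + 4, 29 = 7·4 + 1; back-substituting gives 1 = 69·62 − 47·91, so 62⁻¹ ≡ 69 (mod 91).
For any y ∈ ℤ/91ℤ, x = 69(y − 11) mod 91 satisfies f(x) = 62·69(y − 11) + 11 ≡ y (since 62·69 ≡ 1 mod 91). So every y has a preimage.
Hence f is surjective.
Since f is surjective, we compute f⁻¹(23): solve 62x + 11 ≡ 23 (mod 91), i.e. 62x ≡ 12 (mod 91).
Multiplying by 62⁻¹ = 69 gives x ≡ 69·12 = 828 = 9·91 + 9 ≡ 9 (mod 91).
Check: f(9) = 62·9 + 11 = 569 = 6·91 + 23 ≡ 23 (mod 91).

9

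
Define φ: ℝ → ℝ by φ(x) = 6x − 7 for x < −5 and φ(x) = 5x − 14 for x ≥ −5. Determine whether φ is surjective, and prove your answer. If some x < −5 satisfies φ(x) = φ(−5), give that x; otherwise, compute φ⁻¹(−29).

-16/3

Both pieces are strictly increasing (slopes 6 and 5), so each is injective on its own interval.
The left piece maps (−∞, −5) onto (−∞, −37); the right piece maps [−5, ∞) onto [−39, ∞).
The union (−∞, −37) ∪ [−39, ∞) covers ℝ, so φ is surjective.
For the follow-up: the images overlap, so an x < −5 with φ(x) = φ(−5) exists. φ(−5) = −39; solving 6x − 7 = −39 for x < −5 gives x = (−39 + 7)/6 = −16/3.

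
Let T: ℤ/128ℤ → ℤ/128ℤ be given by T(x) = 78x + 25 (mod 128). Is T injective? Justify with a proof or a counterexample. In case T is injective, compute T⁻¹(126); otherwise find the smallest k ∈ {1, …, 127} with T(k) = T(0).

64

Recall: injectivity means: for all a, b in the domain, T(a) = T(b) implies a = b.
We have gcd(78, 128) = 2 > 1. Taking a = 0 and b = 64: T(0) = 25 and T(64) = 78·64 + 25 = 5017 ≡ 25 (mod 128).
So T(0) = T(64) while 0 ≠ 64, so T is not injective.
Since T is not injective, we find the least positive k with T(k) = T(0): this means 78k ≡ 0 (mod 128), i.e. 128 ∣ 78k. Since gcd(78, 128) = 2, dividing through by 2 this holds exactly when 64 ∣ 39k, and as gcd(39, 64) = 1, exactly when 64 ∣ k.
The smallest positive such k is 64.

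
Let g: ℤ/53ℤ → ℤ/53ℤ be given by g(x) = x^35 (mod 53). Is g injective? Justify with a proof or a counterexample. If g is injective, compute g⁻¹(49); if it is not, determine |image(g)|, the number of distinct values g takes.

42

Since 53 is prime, the nonzero elements of ℤ/53ℤ form a cyclic group of order 52.
As gcd(35, 52) = 1, raising to the 35th power is a bijection on this group: if x_1^35 ≡ x_2^35 then (x_1x_2^{−1})^35 = 1, and the only element of order dividing gcd(35, 52) = 1 is 1, so x_1 = x_2.
With g(0) = 0 this makes g injective on all of ℤ/53ℤ, hence bijective (finite equal-size domain and codomain). In particular g is injective.
Since g is injective, we find the preimage of 49. The inverse of x ↦ x^35 on (ℤ/53ℤ)^× is x ↦ x^3, because 35·3 = 105 = 2·52 + 1 ≡ 1 (mod 52) and x^{52} = 1 for x ≠ 0 (Fermat). So g⁻¹(49) = 49^3 mod 53.
Repeated squaring mod 53: 49^1 ≡ 49, 49^2 ≡ 49² = 2401 ≡ 16. Since 3 = 2 + 1, 49^3 ≡ 16·49: 16·49 = 784 ≡ 42. So 49^3 ≡ 42 (mod 53).
Hence g⁻¹(49) = 42.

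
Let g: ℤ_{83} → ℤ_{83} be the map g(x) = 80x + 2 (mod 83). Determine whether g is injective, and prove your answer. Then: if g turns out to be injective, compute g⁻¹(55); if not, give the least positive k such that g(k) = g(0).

10

By definition, g is injective when g(s) = g(t) forces s = t.
If g(s) = g(t), then 80s ≡ 80t (mod 83). Because gcd(80, 83) = 1, we may cancel 80 to get s ≡ t (mod 83).
Hence g is injective.
We now compute 80⁻¹ mod 83 explicitly. Euclid's algorithm: 83 = 1·80 + 3, 80 = 26·3 + 2, 3 = 1·2 + 1; back-substituting gives 1 = 55·80 − 53·83, so 80⁻¹ ≡ 55 (mod 83).
Since g is injective, we find g⁻¹(55): we need 80x ≡ 55 − 2 ≡ 53 (mod 83). Using 80⁻¹ = 55: x ≡ 55·53 = 2915 = 35·83 + 10, so x = 10.
Check: g(10) = 80·10 + 2 = 802 = 9·83 + 55 ≡ 55 (mod 83).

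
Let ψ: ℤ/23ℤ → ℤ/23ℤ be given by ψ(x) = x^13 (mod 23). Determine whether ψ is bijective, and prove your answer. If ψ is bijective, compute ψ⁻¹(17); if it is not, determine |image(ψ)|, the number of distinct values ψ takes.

11

Since 23 is prime, the nonzero elements of ℤ/23ℤ form a cyclic group of order 22.
As gcd(13, 22) = 1, raising to the 13th power is a bijection on this group: if s^13 ≡ t^13 then (st^{−1})^13 = 1, and the only element of order dividing gcd(13, 22) = 1 is 1, so s = t.
With ψ(0) = 0 this makes ψ injective on all of ℤ/23ℤ, hence bijective (finite equal-size domain and codomain). In particular ψ is bijective.
Since ψ is bijective, we find the preimage of 17. The inverse of x ↦ x^13 on (ℤ/23ℤ)^× is x ↦ x^17, because 13·17 = 221 = 10·22 + 1 ≡ 1 (mod 22) and x^{22} = 1 for x ≠ 0 (Fermat). So ψ⁻¹(17) = 17^17 mod 23.
Repeated squaring mod 23: 17^1 ≡ 17, 17^2 ≡ 17² = 289 ≡ 13, 17^4 ≡ 13² = 169 ≡ 8, 17^8 ≡ 8² = 64 ≡ 18, 17^16 ≡ 18² = 324 ≡ 2. Since 17 = 16 + 1, 17^17 ≡ 2·17: 2·17 = 34 ≡ 11. So 17^17 ≡ 11 (mod 23).
Hence ψ⁻¹(17) = 11.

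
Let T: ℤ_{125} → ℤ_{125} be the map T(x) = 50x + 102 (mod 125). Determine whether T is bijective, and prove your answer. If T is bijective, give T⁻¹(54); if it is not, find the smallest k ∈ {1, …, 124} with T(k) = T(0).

5

We have gcd(50, 125) = 25 > 1. Taking u = 0 and v = 5: T(0) = 102 and T(5) = 50·5 + 102 = 352 ≡ 102 (mod 125).
So T(0) = T(5) while 0 ≠ 5, thus T is not injective, hence not bijective.
Since T is not bijective, we find the least positive k with T(k) = T(0): this means 50k ≡ 0 (mod 125), i.e. 125 ∣ 50k. Since gcd(50, 125) = 25, dividing through by 25 this holds exactly when 5 ∣ 2k, and as gcd(2, 5) = 1, exactly when 5 ∣ k.
The smallest positive such k is 5.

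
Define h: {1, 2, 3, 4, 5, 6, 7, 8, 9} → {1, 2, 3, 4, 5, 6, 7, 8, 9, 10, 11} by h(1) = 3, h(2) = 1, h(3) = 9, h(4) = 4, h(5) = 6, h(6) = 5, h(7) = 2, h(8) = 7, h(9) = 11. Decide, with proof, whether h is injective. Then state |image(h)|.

The values h(1), …, h(9) are 3, 1, 9, 4, 6, 5, 2, 7, 11 — all distinct.
So h(x_1) = h(x_2) only when x_1 = x_2, and h is injective.
The image of h is {1, 2, 3, 4, 5, 6, 7, 9, 11}, which has 9 elements.

9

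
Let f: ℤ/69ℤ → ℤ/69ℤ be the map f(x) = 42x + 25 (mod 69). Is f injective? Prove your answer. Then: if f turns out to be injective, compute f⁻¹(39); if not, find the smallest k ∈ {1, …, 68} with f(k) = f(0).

We have gcd(42, 69) = 3 > 1. Taking u = 0 and v = 23: f(0) = 25 and f(23) = 42·23 + 25 = 991 ≡ 25 (mod 69).
So f(0) = f(23) while 0 ≠ 23, so f is not injective.
Since f is not injective, we find the least positive k with f(k) = f(0): this means 42k ≡ 0 (mod 69), i.e. 69 ∣ 42k. Since gcd(42, 69) = 3, dividing through by 3 this holds exactly when 23 ∣ 14k, and as gcd(14, 23) = 1, exactly when 23 ∣ k.
The smallest positive such k is 23.

23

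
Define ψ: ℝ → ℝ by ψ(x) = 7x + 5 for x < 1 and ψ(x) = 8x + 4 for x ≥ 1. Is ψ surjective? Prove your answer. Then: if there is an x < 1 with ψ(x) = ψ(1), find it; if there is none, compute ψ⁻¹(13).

9/8

Both pieces are strictly increasing (slopes 7 and 8), so each is injective on its own interval.
The left piece maps (−∞, 1) onto (−∞, 12); the right piece maps [1, ∞) onto [12, ∞).
These images together cover ℝ, so ψ is surjective.
Because the two images are disjoint, no x < 1 has ψ(x) = ψ(1), so we compute ψ⁻¹(13): 13 lies in [12, ∞), so solve 8x + 4 = 13: x = (13 − 4)/8 = 9/8.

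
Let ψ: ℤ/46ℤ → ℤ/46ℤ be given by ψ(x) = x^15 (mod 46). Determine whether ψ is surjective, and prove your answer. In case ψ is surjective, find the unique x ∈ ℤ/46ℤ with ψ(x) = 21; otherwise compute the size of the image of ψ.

15

Computing x^15 mod 46 for each x (by repeated squaring, reducing mod 46 at every step), the values ψ(0), ψ(1), …, ψ(45) are: 0, 1, 16, 35, 26, 19, 8, 37, 2, 29, 28, 33, 36, 41, 40, 21, 32, 15, 4, 43, 34, 7, 22, 23, 24, 39, 12, 3, 42, 31, 14, 25, 6, 5, 10, 13, 18, 17, 44, 9, 38, 27, 20, 11, 30, 45.
Every element of ℤ/46ℤ appears exactly once in this list, so ψ is a bijection, and in particular surjective.
Since ψ is surjective, we read off the preimage of 21 from the same table: ψ(15) = 21, so ψ⁻¹(21) = 15.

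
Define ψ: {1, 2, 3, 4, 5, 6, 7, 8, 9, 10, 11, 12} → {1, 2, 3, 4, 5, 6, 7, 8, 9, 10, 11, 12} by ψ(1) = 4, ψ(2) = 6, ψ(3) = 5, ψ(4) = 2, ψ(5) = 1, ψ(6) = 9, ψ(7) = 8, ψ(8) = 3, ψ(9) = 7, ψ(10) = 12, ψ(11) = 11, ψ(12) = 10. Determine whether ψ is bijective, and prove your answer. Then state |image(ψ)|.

12

The values 4, 6, 5, 2, 1, 9, 8, 3, 7, 12, 11, 10 are a permutation of {1, 2, 3, 4, 5, 6, 7, 8, 9, 10, 11, 12}: each element appears exactly once.
So ψ is injective and surjective, hence bijective.
The image of ψ is {1, 2, 3, 4, 5, 6, 7, 8, 9, 10, 11, 12}, which has 12 elements.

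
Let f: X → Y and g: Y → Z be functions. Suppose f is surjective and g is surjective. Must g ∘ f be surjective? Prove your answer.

surjective

Let c ∈ Z. Since g is surjective, there is b ∈ Y with g(b) = c. Since f is surjective, there is a ∈ X with f(a) = b.
Then (g ∘ f)(a) = g(b) = c. Thus g ∘ f is surjective.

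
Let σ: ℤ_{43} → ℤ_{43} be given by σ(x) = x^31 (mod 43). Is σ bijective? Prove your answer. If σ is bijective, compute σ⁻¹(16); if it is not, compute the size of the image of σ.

21

Since 43 is prime, the nonzero elements of ℤ_{43} form a cyclic group of order 42.
As gcd(31, 42) = 1, raising to the 31st power is a bijection on this group: if x_1^31 ≡ x_2^31 then (x_1x_2^{−1})^31 = 1, and the only element of order dividing gcd(31, 42) = 1 is 1, so x_1 = x_2.
With σ(0) = 0 this makes σ injective on all of ℤ_{43}, hence bijective (finite equal-size domain and codomain). In particular σ is bijective.
Since σ is bijective, we find the preimage of 16. The inverse of x ↦ x^31 on (ℤ_{43})^× is x ↦ x^19, because 31·19 = 589 = 14·42 + 1 ≡ 1 (mod 42) and x^{42} = 1 for x ≠ 0 (Fermat). So σ⁻¹(16) = 16^19 mod 43.
Repeated squaring mod 43: 16^1 ≡ 16, 16^2 ≡ 16² = 256 ≡ 41, 16^4 ≡ 41² = 1681 ≡ 4, 16^8 ≡ 4² = 16, 16^16 ≡ 16² = 256 ≡ 41. Since 19 = 16 + 2 + 1, 16^19 ≡ 41·41·16: 41·41 = 1681 ≡ 4, then 4·16 = 64 ≡ 21. So 16^19 ≡ 21 (mod 43).
Hence σ⁻¹(16) = 21.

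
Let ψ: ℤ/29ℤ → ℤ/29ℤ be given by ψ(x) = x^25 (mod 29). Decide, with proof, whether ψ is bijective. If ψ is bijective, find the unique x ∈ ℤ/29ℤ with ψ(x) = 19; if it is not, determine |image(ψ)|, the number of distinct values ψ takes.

11

Since 29 is prime, the nonzero elements of ℤ/29ℤ form a cyclic group of order 28.
As gcd(25, 28) = 1, raising to the 25th power is a bijection on this group: if s^25 ≡ t^25 then (st^{−1})^25 = 1, and the only element of order dividing gcd(25, 28) = 1 is 1, so s = t.
With ψ(0) = 0 this makes ψ injective on all of ℤ/29ℤ, hence bijective (finite equal-size domain and codomain). In particular ψ is bijective.
Since ψ is bijective, we find the preimage of 19. The inverse of x ↦ x^25 on (ℤ/29ℤ)^× is x ↦ x^9, because 25·9 = 225 = 8·28 + 1 ≡ 1 (mod 28) and x^{28} = 1 for x ≠ 0 (Fermat). So ψ⁻¹(19) = 19^9 mod 29.
Repeated squaring mod 29: 19^1 ≡ 19, 19^2 ≡ 19² = 361 ≡ 13, 19^4 ≡ 13² = 169 ≡ 24, 19^8 ≡ 24² = 576 ≡ 25. Since 9 = 8 + 1, 19^9 ≡ 25·19: 25·19 = 475 ≡ 11. So 19^9 ≡ 11 (mod 29).
Hence ψ⁻¹(19) = 11.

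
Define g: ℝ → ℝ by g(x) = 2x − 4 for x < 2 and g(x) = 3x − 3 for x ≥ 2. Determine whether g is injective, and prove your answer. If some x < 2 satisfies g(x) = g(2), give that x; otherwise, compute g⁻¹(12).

Both pieces are strictly increasing (slopes 2 and 3), so each is injective on its own interval.
The left piece maps (−∞, 2) onto (−∞, 0); the right piece maps [2, ∞) onto [3, ∞).
These images are disjoint, so no value is attained by both pieces. So g is injective.
Because the two images are disjoint, no x < 2 has g(x) = g(2), so we compute g⁻¹(12): 12 lies in [3, ∞), so solve 3x − 3 = 12: x = (12 + 3)/3 = 5.

5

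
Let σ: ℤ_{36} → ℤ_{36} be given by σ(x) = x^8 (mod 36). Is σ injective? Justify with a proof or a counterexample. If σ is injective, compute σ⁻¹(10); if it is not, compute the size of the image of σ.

8

σ(0) = 0^8 = 0.
σ(6): Repeated squaring mod 36: 6^1 ≡ 6, 6^2 ≡ 6² = 36 ≡ 0, 6^4 ≡ 0² = 0, 6^8 ≡ 0² = 0. So 6^8 ≡ 0 (mod 36).
So σ(0) = σ(6) = 0 while 0 ≠ 6, hence σ is not injective.
Since σ is not injective, we determine |image(σ)|. Computing x^8 mod 36 for each x (by repeated squaring, reducing mod 36 at every step), the values σ(0), σ(1), …, σ(35) are: 0, 1, 4, 9, 16, 25, 0, 13, 28, 9, 28, 13, 0, 25, 16, 9, 4, 1, 0, 1, 4, 9, 16, 25, 0, 13, 28, 9, 28, 13, 0, 25, 16, 9, 4, 1.
The distinct values are {0, 1, 4, 9, 13, 16, 25, 28}; there are 8 of them.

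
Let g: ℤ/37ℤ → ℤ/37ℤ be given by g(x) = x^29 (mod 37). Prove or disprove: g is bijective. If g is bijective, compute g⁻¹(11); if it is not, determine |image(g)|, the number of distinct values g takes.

Since 37 is prime, the nonzero elements of ℤ/37ℤ form a cyclic group of order 36.
As gcd(29, 36) = 1, raising to the 29th power is a bijection on this group: if a^29 ≡ b^29 then (ab^{−1})^29 = 1, and the only element of order dividing gcd(29, 36) = 1 is 1, so a = b.
With g(0) = 0 this makes g injective on all of ℤ/37ℤ, hence bijective (finite equal-size domain and codomain). In particular g is bijective.
Since g is bijective, we find the preimage of 11. The inverse of x ↦ x^29 on (ℤ/37ℤ)^× is x ↦ x^5, because 29·5 = 145 = 4·36 + 1 ≡ 1 (mod 36) and x^{36} = 1 for x ≠ 0 (Fermat). So g⁻¹(11) = 11^5 mod 37.
Repeated squaring mod 37: 11^1 ≡ 11, 11^2 ≡ 11² = 121 ≡ 10, 11^4 ≡ 10² = 100 ≡ 26. Since 5 = 4 + 1, 11^5 ≡ 26·11: 26·11 = 286 ≡ 27. So 11^5 ≡ 27 (mod 37).
Hence g⁻¹(11) = 27.

27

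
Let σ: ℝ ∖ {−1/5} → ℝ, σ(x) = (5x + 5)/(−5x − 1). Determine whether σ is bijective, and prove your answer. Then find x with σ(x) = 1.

-3/5

If σ(x) = −1, cross-multiplying gives −5(5x + 5) = 5(−5x − 1), which simplifies to −25 = −5 — false.  So −1 has no preimage and σ is not surjective.
Therefore σ is not bijective.
Solving σ(x) = 1: cross-multiplying gives 5x + 5 = 1(−5x − 1), which rearranges to 10x = −6, so x = −3/5.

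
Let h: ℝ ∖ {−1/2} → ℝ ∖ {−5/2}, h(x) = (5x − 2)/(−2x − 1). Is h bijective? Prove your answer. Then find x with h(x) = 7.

-5/19

Suppose h(u) = h(v). Cross-multiplying: (5u − 2)(−2v − 1) = (5v − 2)(−2u − 1).
Expanding both sides and cancelling the symmetric terms leaves −9·(u − v) = 0. Since −9 ≠ 0, u = v. Therefore h is injective.
For any y ≠ −5/2, solving y(−2x − 1) = 5x − 2 for x gives a well-defined x ≠ −1/2. So h is surjective.
Thus h is bijective.
Solving h(x) = 7: cross-multiplying gives 5x − 2 = 7(−2x − 1), which rearranges to 19x = −5, so x = −5/19.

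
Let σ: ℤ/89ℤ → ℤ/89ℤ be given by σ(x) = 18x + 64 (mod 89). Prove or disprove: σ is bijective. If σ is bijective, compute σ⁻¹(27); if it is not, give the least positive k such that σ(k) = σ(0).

82

By definition, injectivity means: for all a, b in the domain, σ(a) = σ(b) implies a = b.
Suppose σ(a) = σ(b) in ℤ/89ℤ. Then 18a + 64 ≡ 18b + 64 (mod 89), hence 18(a − b) ≡ 0 (mod 89).
Since gcd(18, 89) = 1, 18 is invertible modulo 89, therefore a − b ≡ 0 (mod 89), i.e. a = b.
We now compute 18⁻¹ mod 89 explicitly. Euclid's algorithm: 89 = 4·18 + 17, 18 = 1·17 + 1; back-substituting gives 1 = 5·18 − 1·89, so 18⁻¹ ≡ 5 (mod 89).
For any y ∈ ℤ/89ℤ, x = 5(y − 64) mod 89 satisfies σ(x) = 18·5(y − 64) + 64 ≡ y (since 18·5 ≡ 1 mod 89). So every y has a preimage.
Hence σ is bijective.
Since σ is bijective, we find σ⁻¹(27): we need 18x ≡ 27 − 64 ≡ 52 (mod 89). Using 18⁻¹ = 5: x ≡ 5·52 = 260 = 2·89 + 82, so x = 82.
Check: σ(82) = 18·82 + 64 = 1540 = 17·89 + 27 ≡ 27 (mod 89).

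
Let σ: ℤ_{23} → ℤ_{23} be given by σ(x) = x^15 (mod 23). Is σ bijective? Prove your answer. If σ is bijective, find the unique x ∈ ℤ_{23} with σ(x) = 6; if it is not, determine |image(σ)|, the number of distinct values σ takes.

9

Since 23 is prime, the nonzero elements of ℤ_{23} form a cyclic group of order 22.
As gcd(15, 22) = 1, raising to the 15th power is a bijection on this group: if a^15 ≡ b^15 then (ab^{−1})^15 = 1, and the only element of order dividing gcd(15, 22) = 1 is 1, so a = b.
With σ(0) = 0 this makes σ injective on all of ℤ_{23}, hence bijective (finite equal-size domain and codomain). In particular σ is bijective.
Since σ is bijective, we find the preimage of 6. The inverse of x ↦ x^15 on (ℤ_{23})^× is x ↦ x^3, because 15·3 = 45 = 2·22 + 1 ≡ 1 (mod 22) and x^{22} = 1 for x ≠ 0 (Fermat). So σ⁻¹(6) = 6^3 mod 23.
Repeated squaring mod 23: 6^1 ≡ 6, 6^2 ≡ 6² = 36 ≡ 13. Since 3 = 2 + 1, 6^3 ≡ 13·6: 13·6 = 78 ≡ 9. So 6^3 ≡ 9 (mod 23).
Hence σ⁻¹(6) = 9.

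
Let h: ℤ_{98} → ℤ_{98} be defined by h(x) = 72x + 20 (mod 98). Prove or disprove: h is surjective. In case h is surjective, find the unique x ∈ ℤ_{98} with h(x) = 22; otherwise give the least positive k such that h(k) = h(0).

Since gcd(72, 98) = 2, we have 72x ≡ 0 (mod 2) for all x, so h(x) ≡ 0 (mod 2).
But 1 ≢ 0 (mod 2), so 1 ∈ ℤ_{98} has no preimage. Thus h is not surjective.
Since h is not surjective, we find the least positive k with h(k) = h(0): this means 72k ≡ 0 (mod 98), i.e. 98 ∣ 72k. Since gcd(72, 98) = 2, dividing through by 2 this holds exactly when 49 ∣ 36k, and as gcd(36, 49) = 1, exactly when 49 ∣ k.
The smallest positive such k is 49.

49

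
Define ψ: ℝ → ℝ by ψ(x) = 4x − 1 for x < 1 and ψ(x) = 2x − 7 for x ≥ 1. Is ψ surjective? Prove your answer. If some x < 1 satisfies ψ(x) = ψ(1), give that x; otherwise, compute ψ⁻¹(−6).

Both pieces are strictly increasing (slopes 4 and 2), so each is injective on its own interval.
The left piece maps (−∞, 1) onto (−∞, 3); the right piece maps [1, ∞) onto [−5, ∞).
The union (−∞, 3) ∪ [−5, ∞) covers ℝ, so ψ is surjective.
For the follow-up: the images overlap, so an x < 1 with ψ(x) = ψ(1) exists. ψ(1) = −5; solving 4x − 1 = −5 for x < 1 gives x = (−5 + 1)/4 = −1.

-1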